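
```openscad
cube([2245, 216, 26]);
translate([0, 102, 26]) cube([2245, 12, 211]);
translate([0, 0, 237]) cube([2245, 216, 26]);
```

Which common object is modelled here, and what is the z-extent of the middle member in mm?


An I-beam. The web height is 211 mm.

Two wide flanges with a thin centred web — an I-beam. Overall 263 mm minus two 26 mm flanges gives a web of 263 − 2·26 = 211 mm.


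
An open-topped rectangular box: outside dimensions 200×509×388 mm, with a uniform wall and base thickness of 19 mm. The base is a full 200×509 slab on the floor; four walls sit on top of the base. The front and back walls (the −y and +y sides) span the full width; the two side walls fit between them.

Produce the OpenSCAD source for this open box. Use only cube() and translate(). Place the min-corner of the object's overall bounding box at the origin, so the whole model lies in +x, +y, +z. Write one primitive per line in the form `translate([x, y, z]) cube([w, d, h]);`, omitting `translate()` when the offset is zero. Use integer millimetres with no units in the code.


cube([200, 509, 19]);
translate([0, 0, 19]) cube([200, 19, 369]);
translate([0, 490, 19]) cube([200, 19, 369]);
translate([0, 19, 19]) cube([19, 471, 369]);
translate([181, 19, 19]) cube([19, 471, 369]);


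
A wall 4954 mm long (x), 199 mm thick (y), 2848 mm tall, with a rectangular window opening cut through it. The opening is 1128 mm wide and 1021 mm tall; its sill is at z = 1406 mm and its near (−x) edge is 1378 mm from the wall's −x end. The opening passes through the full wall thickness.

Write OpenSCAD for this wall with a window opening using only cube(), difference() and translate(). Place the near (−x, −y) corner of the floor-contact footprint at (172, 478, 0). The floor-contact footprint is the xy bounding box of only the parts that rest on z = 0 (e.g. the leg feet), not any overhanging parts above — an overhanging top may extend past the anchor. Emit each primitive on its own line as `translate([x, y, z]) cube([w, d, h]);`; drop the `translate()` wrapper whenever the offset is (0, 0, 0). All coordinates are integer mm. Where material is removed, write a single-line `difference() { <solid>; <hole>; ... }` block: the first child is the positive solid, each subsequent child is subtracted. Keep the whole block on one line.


difference() { translate([172, 478, 0]) cube([4954, 199, 2848]); translate([1550, 478, 1406]) cube([1128, 199, 1021]); }


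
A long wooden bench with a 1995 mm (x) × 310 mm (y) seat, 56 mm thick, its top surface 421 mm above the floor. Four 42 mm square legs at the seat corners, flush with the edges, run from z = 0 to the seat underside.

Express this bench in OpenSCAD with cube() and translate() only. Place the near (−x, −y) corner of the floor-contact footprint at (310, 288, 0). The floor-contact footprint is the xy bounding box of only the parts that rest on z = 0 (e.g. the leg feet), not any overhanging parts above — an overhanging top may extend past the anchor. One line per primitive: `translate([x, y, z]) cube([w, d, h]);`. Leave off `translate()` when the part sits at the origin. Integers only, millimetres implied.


translate([310, 288, 365]) cube([1995, 310, 56]);
translate([310, 288, 0]) cube([42, 42, 365]);
translate([310, 556, 0]) cube([42, 42, 365]);
translate([2263, 288, 0]) cube([42, 42, 365]);
translate([2263, 556, 0]) cube([42, 42, 365]);


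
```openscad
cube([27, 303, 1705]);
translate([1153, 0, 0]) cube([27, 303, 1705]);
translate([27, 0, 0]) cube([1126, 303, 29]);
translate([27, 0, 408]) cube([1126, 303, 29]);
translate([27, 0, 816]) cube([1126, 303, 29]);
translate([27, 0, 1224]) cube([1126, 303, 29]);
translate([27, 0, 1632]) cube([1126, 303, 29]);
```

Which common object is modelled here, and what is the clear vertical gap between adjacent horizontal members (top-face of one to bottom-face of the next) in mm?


A bookshelf. The clear shelf gap is 379 mm.

Two tall side panels with 5 horizontal boards between them — a bookshelf. The first two shelf undersides are at z = 0 and z = 408; with shelf thickness 29, the clear gap is 408 − 0 − 29 = 379 mm.


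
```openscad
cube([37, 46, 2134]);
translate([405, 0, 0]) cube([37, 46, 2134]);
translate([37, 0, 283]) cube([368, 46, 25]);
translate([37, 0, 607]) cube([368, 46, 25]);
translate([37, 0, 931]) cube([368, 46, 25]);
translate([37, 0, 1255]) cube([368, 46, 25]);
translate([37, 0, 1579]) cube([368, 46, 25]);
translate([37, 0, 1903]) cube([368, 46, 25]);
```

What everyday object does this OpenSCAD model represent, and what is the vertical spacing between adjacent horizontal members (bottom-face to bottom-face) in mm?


A ladder. The rung spacing is 324 mm.

Two tall 37×46 posts with 6 short bars between them — a ladder. Adjacent rungs sit at z = 283 and z = 607, so the spacing is 607 − 283 = 324 mm.


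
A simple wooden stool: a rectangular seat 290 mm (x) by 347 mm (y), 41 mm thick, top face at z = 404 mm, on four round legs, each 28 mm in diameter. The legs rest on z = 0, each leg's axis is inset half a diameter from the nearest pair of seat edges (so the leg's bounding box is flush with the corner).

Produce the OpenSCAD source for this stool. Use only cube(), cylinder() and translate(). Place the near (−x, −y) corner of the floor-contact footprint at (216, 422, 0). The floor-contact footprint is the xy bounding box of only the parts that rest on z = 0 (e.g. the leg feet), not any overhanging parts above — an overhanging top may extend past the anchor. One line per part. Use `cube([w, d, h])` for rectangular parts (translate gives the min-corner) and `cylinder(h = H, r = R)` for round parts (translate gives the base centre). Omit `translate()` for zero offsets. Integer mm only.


// leg_h = 404 - 41 = 363
translate([216, 422, 363]) cube([290, 347, 41]);
translate([230, 436, 0]) cylinder(h = 363, r = 14);
translate([492, 436, 0]) cylinder(h = 363, r = 14);
translate([230, 755, 0]) cylinder(h = 363, r = 14);
translate([492, 755, 0]) cylinder(h = 363, r = 14);


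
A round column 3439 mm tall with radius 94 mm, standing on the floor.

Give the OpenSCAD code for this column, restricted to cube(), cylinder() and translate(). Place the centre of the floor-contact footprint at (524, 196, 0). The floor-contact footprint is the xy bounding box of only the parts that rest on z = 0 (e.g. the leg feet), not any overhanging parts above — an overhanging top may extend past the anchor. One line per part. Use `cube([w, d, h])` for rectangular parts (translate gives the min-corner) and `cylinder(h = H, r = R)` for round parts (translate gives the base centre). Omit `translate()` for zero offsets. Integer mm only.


translate([524, 196, 0]) cylinder(h = 3439, r = 94);


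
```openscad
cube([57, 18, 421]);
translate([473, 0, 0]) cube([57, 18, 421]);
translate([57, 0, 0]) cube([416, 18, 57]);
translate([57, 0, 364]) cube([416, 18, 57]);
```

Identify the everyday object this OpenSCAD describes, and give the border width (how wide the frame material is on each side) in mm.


A picture frame. The border width is 57 mm.

Four thin pieces enclosing a rectangular opening — a picture frame. The two full-height stiles are 421 mm tall; the top rail sits at z = 364 and is 57 mm tall, so the border above the opening is 421 − 364 = 57 mm, matching the stile x-width.


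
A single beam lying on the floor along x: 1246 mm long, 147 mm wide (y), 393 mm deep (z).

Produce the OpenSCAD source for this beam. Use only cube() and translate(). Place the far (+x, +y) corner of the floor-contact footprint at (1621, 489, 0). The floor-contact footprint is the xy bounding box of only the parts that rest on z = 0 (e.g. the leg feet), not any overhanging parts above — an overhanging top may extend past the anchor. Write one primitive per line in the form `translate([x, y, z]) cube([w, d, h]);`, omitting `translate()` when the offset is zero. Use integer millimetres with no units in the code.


translate([375, 342, 0]) cube([1246, 147, 393]);


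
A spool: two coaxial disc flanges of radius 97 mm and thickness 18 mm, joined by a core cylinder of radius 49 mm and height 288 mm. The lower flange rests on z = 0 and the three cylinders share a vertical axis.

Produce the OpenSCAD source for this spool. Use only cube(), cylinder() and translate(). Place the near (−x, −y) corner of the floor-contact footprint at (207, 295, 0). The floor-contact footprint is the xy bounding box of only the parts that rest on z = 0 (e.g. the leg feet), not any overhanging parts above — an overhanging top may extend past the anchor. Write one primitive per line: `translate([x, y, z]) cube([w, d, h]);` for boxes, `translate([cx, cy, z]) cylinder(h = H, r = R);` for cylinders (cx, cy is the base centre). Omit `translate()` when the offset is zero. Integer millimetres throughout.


translate([304, 392, 0]) cylinder(h = 18, r = 97);
translate([304, 392, 18]) cylinder(h = 288, r = 49);
translate([304, 392, 306]) cylinder(h = 18, r = 97);


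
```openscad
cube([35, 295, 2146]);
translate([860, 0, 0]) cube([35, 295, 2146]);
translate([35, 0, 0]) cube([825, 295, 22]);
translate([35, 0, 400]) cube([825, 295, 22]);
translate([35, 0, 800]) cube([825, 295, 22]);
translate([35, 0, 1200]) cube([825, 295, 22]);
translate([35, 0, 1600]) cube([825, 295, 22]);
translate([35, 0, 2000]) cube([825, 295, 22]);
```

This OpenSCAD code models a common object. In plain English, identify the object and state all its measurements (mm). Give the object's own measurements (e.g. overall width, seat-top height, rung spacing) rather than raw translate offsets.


An open bookshelf. Two side panels, each 35 mm thick, 295 mm deep and 2146 mm tall, stand 895 mm apart (outside-to-outside). Between them sit 6 shelves, each 22 mm thick and 295 mm deep, spanning the full gap between the sides. The bottom shelf rests on the floor (its underside at z = 0) and the clear gap between one shelf's top and the next shelf's underside is 378 mm.


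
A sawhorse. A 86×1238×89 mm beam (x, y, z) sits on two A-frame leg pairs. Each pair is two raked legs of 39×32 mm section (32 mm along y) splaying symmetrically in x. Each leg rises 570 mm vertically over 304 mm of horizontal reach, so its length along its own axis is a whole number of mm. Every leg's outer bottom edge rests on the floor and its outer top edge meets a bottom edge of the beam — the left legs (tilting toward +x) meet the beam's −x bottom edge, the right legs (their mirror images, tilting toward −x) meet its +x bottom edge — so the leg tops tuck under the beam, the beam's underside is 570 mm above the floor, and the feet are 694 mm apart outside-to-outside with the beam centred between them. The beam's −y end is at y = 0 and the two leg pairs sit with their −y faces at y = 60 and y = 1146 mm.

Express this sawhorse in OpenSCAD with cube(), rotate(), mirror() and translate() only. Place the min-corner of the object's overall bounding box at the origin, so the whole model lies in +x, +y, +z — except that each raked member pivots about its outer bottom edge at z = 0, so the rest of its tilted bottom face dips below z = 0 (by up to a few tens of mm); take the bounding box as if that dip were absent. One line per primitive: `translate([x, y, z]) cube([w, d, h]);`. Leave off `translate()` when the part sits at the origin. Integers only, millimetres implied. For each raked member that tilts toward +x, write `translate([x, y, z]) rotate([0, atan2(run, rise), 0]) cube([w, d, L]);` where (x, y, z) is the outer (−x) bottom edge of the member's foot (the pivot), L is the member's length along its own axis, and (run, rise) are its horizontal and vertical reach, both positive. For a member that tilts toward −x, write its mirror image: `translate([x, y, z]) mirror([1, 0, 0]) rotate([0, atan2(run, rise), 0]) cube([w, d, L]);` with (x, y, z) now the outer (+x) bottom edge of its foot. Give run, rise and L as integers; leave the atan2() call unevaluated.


translate([304, 0, 570]) cube([86, 1238, 89]);
translate([0, 60, 0]) rotate([0, atan2(304, 570), 0]) cube([39, 32, 646]);
translate([694, 60, 0]) mirror([1, 0, 0]) rotate([0, atan2(304, 570), 0]) cube([39, 32, 646]);
translate([0, 1146, 0]) rotate([0, atan2(304, 570), 0]) cube([39, 32, 646]);
translate([694, 1146, 0]) mirror([1, 0, 0]) rotate([0, atan2(304, 570), 0]) cube([39, 32, 646]);


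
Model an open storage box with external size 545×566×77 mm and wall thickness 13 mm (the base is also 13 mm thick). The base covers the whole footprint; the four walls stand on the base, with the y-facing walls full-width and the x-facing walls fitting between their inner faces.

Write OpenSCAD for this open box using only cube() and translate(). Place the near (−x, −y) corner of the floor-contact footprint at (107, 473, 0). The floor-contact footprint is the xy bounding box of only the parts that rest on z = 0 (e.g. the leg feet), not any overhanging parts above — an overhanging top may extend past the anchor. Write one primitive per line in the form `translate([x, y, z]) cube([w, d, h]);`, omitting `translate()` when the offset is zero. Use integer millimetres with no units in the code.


translate([107, 473, 0]) cube([545, 566, 13]);
translate([107, 473, 13]) cube([545, 13, 64]);
translate([107, 1026, 13]) cube([545, 13, 64]);
translate([107, 486, 13]) cube([13, 540, 64]);
translate([639, 486, 13]) cube([13, 540, 64]);


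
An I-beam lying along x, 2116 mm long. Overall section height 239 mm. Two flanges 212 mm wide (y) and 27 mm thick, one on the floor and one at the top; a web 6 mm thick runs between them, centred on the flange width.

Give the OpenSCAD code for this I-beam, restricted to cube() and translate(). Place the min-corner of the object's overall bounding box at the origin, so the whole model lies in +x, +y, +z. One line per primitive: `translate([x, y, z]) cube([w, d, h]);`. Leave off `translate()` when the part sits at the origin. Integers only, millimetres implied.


cube([2116, 212, 27]);
translate([0, 103, 27]) cube([2116, 6, 185]);
translate([0, 0, 212]) cube([2116, 212, 27]);


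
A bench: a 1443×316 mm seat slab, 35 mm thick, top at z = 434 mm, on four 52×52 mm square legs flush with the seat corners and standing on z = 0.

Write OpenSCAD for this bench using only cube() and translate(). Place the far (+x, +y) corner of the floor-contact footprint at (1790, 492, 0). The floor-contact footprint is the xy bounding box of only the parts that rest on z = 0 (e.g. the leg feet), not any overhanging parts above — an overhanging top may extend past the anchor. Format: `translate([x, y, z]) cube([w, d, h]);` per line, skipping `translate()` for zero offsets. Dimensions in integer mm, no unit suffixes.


translate([347, 176, 399]) cube([1443, 316, 35]);
translate([347, 176, 0]) cube([52, 52, 399]);
translate([347, 440, 0]) cube([52, 52, 399]);
translate([1738, 176, 0]) cube([52, 52, 399]);
translate([1738, 440, 0]) cube([52, 52, 399]);


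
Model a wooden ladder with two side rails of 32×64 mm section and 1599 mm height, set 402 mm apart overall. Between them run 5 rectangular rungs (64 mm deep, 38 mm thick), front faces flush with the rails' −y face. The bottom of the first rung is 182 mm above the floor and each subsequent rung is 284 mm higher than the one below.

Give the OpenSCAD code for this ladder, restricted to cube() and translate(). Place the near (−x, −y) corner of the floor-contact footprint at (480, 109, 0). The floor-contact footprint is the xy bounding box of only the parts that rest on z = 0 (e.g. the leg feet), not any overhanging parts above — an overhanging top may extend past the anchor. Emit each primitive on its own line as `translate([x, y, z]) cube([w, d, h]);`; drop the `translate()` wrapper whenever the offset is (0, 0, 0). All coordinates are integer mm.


translate([480, 109, 0]) cube([32, 64, 1599]);
translate([850, 109, 0]) cube([32, 64, 1599]);
translate([512, 109, 182]) cube([338, 64, 38]);
translate([512, 109, 466]) cube([338, 64, 38]);
translate([512, 109, 750]) cube([338, 64, 38]);
translate([512, 109, 1034]) cube([338, 64, 38]);
translate([512, 109, 1318]) cube([338, 64, 38]);


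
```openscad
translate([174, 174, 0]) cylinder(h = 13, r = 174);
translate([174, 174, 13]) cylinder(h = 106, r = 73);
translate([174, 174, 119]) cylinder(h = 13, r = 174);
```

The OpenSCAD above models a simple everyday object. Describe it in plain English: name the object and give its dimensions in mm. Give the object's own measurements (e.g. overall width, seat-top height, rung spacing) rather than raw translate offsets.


A spool: two coaxial disc flanges of radius 174 mm and thickness 13 mm, joined by a core cylinder of radius 73 mm and height 106 mm. The lower flange rests on z = 0 and the three cylinders share a vertical axis.


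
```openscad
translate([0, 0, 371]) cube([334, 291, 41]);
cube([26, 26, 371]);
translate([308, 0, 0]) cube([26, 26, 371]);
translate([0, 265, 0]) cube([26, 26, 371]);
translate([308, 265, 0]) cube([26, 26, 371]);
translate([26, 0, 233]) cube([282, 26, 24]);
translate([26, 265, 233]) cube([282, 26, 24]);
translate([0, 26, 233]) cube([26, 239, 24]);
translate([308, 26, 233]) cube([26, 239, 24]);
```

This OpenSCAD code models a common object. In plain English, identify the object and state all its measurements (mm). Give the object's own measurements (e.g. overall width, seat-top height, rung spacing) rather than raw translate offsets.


A simple wooden stool: a rectangular seat 334 mm (x) by 291 mm (y), 41 mm thick, top face at z = 412 mm, on four square legs, each 26×26 mm in cross-section. The legs rest on z = 0, each flush with a corner of the seat. Four stretchers, 26 mm wide and 24 mm tall, connect adjacent legs with their undersides at z = 233 mm, each running between the inner faces of the legs it joins and aligned with the legs' outer faces on the other axis.


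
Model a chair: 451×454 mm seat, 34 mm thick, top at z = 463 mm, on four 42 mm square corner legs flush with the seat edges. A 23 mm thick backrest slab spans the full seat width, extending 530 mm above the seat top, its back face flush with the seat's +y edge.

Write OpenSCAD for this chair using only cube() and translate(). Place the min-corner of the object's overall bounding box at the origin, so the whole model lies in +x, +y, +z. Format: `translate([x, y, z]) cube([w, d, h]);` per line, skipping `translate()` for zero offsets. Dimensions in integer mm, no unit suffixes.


translate([0, 0, 429]) cube([451, 454, 34]);
cube([42, 42, 429]);
translate([409, 0, 0]) cube([42, 42, 429]);
translate([0, 412, 0]) cube([42, 42, 429]);
translate([409, 412, 0]) cube([42, 42, 429]);
translate([0, 431, 463]) cube([451, 23, 530]);


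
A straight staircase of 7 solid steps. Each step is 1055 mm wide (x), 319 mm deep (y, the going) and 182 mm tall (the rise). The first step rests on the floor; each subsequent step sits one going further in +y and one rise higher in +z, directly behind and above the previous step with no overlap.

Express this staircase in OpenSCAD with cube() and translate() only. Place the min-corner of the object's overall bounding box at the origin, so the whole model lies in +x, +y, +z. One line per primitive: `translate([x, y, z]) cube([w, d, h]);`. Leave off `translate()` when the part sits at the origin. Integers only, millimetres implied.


cube([1055, 319, 182]);
translate([0, 319, 182]) cube([1055, 319, 182]);
translate([0, 638, 364]) cube([1055, 319, 182]);
translate([0, 957, 546]) cube([1055, 319, 182]);
translate([0, 1276, 728]) cube([1055, 319, 182]);
translate([0, 1595, 910]) cube([1055, 319, 182]);
translate([0, 1914, 1092]) cube([1055, 319, 182]);


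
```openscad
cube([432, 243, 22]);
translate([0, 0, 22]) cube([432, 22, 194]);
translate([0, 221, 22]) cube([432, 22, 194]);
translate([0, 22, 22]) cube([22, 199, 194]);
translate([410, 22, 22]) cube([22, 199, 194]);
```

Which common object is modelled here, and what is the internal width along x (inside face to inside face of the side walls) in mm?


An open box. The internal width is 388 mm.

A 432×243 base slab with four walls standing on it — an open box. The base is 432 mm wide and the walls are 22 mm thick, so the internal width is 432 − 2 × 22 = 388 mm.


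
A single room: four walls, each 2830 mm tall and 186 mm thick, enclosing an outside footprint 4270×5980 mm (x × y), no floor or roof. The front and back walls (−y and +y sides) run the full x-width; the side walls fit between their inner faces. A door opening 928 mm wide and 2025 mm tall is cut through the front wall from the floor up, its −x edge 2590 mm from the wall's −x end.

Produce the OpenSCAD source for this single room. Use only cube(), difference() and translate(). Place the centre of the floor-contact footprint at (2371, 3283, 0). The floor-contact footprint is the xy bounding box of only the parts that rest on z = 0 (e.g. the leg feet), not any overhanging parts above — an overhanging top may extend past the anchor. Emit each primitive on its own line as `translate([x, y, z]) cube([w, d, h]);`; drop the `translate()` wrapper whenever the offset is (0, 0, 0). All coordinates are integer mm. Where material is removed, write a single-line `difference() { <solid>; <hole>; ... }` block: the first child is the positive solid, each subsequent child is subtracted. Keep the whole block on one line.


difference() { translate([236, 293, 0]) cube([4270, 186, 2830]); translate([2826, 293, 0]) cube([928, 186, 2025]); }
translate([236, 6087, 0]) cube([4270, 186, 2830]);
translate([236, 479, 0]) cube([186, 5608, 2830]);
translate([4320, 479, 0]) cube([186, 5608, 2830]);


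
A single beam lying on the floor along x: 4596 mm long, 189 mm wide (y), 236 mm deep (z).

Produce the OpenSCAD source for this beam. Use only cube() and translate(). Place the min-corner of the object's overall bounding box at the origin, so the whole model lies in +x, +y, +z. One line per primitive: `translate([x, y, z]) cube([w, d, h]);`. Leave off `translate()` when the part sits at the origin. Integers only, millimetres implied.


cube([4596, 189, 236]);


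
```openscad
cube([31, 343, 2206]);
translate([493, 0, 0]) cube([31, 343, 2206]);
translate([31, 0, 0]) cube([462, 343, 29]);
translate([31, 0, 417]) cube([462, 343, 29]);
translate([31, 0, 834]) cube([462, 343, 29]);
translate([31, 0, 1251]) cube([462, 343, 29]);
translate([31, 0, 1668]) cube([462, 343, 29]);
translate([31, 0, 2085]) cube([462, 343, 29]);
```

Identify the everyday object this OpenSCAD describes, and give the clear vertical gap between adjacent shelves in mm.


A bookshelf. The clear shelf gap is 388 mm.

Two tall side panels with 6 horizontal boards between them — a bookshelf. The first two shelf undersides are at z = 0 and z = 417; with shelf thickness 29, the clear gap is 417 − 0 − 29 = 388 mm.


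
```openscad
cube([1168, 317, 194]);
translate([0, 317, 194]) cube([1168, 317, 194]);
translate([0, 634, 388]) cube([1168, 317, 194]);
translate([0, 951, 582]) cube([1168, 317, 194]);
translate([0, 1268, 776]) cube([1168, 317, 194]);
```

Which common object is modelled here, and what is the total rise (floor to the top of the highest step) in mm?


A staircase. The total rise is 970 mm.

5 identical blocks, each offset up and back from the previous — a staircase. Each step is 194 mm tall and there are 5 of them, so the total rise is 5 × 194 = 970 mm.


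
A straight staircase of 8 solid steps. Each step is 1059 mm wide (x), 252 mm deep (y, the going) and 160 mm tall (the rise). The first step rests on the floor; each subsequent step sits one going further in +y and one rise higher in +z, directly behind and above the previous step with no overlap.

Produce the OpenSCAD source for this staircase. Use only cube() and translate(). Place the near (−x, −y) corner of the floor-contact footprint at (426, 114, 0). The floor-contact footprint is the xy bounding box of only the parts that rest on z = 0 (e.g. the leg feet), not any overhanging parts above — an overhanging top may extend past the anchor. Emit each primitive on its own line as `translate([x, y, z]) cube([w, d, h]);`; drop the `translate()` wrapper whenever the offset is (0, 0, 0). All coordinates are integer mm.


translate([426, 114, 0]) cube([1059, 252, 160]);
translate([426, 366, 160]) cube([1059, 252, 160]);
translate([426, 618, 320]) cube([1059, 252, 160]);
translate([426, 870, 480]) cube([1059, 252, 160]);
translate([426, 1122, 640]) cube([1059, 252, 160]);
translate([426, 1374, 800]) cube([1059, 252, 160]);
translate([426, 1626, 960]) cube([1059, 252, 160]);
translate([426, 1878, 1120]) cube([1059, 252, 160]);


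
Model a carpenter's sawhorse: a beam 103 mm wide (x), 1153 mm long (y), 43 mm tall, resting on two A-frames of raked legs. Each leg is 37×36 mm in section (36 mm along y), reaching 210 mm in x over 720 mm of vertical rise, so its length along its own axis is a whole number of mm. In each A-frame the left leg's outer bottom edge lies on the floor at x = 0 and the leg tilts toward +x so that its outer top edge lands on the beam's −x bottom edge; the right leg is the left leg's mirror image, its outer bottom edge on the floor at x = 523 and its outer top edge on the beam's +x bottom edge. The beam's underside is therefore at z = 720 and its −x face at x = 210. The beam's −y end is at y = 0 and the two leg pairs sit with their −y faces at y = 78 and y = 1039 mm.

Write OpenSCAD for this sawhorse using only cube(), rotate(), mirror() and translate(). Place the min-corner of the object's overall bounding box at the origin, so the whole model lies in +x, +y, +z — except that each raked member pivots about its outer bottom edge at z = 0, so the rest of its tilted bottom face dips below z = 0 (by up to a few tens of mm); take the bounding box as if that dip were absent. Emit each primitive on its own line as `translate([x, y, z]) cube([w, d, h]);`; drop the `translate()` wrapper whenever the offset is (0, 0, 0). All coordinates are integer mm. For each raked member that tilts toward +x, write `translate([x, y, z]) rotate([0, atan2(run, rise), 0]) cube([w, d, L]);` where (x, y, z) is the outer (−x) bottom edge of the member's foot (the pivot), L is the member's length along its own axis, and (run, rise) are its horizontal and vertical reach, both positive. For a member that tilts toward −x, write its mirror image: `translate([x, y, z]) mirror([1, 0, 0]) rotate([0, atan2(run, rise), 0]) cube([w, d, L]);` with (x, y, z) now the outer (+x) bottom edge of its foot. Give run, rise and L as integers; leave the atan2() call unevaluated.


// leg length = √(210² + 720²) = 750
// right-leg outer foot x = 2·210 + 103 = 523
// beam min-corner = (210, 0, 720)
translate([210, 0, 720]) cube([103, 1153, 43]);
translate([0, 78, 0]) rotate([0, atan2(210, 720), 0]) cube([37, 36, 750]);
translate([523, 78, 0]) mirror([1, 0, 0]) rotate([0, atan2(210, 720), 0]) cube([37, 36, 750]);
translate([0, 1039, 0]) rotate([0, atan2(210, 720), 0]) cube([37, 36, 750]);
translate([523, 1039, 0]) mirror([1, 0, 0]) rotate([0, atan2(210, 720), 0]) cube([37, 36, 750]);


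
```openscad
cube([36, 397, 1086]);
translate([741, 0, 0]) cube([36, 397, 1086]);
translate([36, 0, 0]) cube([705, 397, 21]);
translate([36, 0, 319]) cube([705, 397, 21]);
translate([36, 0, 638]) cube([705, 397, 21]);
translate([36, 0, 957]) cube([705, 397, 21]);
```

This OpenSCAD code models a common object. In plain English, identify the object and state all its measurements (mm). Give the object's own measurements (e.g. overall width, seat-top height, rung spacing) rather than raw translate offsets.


An open bookshelf. Two side panels, each 36 mm thick, 397 mm deep and 1086 mm tall, stand 777 mm apart (outside-to-outside). Between them sit 4 shelves, each 21 mm thick and 397 mm deep, spanning the full gap between the sides. The bottom shelf rests on the floor (its underside at z = 0) and the clear gap between one shelf's top and the next shelf's underside is 298 mm.


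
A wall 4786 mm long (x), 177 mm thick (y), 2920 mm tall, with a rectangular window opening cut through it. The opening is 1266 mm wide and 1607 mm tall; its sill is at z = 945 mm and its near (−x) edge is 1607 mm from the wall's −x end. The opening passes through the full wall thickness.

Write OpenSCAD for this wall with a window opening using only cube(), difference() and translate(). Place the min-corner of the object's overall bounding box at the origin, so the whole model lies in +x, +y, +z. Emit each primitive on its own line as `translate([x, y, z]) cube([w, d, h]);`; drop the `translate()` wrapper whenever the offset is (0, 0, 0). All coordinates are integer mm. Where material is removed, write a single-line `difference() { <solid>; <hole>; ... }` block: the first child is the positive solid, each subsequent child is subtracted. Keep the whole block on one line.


difference() { cube([4786, 177, 2920]); translate([1607, 0, 945]) cube([1266, 177, 1607]); }


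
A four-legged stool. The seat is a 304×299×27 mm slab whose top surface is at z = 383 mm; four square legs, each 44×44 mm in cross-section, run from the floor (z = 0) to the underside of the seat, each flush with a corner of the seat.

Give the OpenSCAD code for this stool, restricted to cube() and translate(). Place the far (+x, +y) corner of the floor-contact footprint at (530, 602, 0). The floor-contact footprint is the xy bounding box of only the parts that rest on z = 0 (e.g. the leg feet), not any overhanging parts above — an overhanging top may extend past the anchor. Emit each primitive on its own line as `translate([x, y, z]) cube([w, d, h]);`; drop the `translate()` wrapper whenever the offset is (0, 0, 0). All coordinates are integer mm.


// leg_h = 383 - 27 = 356
translate([226, 303, 356]) cube([304, 299, 27]);
translate([226, 303, 0]) cube([44, 44, 356]);
translate([486, 303, 0]) cube([44, 44, 356]);
translate([226, 558, 0]) cube([44, 44, 356]);
translate([486, 558, 0]) cube([44, 44, 356]);


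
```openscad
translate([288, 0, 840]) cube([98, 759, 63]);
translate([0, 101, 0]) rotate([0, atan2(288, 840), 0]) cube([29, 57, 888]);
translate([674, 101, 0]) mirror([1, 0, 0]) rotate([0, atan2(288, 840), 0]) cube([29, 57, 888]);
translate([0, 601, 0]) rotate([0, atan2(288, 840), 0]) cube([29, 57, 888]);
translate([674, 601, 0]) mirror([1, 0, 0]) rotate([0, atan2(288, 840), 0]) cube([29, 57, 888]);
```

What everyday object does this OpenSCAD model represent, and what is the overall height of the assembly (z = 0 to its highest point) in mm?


A sawhorse. The overall height is 903 mm.

A beam across two mirrored pairs of raked legs — a sawhorse. The beam's underside is at z = 840 (matching the legs' vertical rise in atan2(288, 840)) and the beam is 63 mm tall, so its top is at 840 + 63 = 903 mm. The raked legs top out at the beam's underside, so that is the highest point.


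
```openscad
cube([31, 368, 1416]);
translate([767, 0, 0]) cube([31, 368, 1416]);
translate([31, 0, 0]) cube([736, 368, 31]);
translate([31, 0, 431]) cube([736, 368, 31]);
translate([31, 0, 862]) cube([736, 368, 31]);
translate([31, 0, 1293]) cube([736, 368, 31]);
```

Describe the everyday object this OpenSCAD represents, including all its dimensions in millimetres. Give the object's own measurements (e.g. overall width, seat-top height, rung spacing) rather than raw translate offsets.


An open bookshelf. Two side panels, each 31 mm thick, 368 mm deep and 1416 mm tall, stand 798 mm apart (outside-to-outside). Between them sit 4 shelves, each 31 mm thick and 368 mm deep, spanning the full gap between the sides. The bottom shelf rests on the floor (its underside at z = 0) and the clear gap between one shelf's top and the next shelf's underside is 400 mm.


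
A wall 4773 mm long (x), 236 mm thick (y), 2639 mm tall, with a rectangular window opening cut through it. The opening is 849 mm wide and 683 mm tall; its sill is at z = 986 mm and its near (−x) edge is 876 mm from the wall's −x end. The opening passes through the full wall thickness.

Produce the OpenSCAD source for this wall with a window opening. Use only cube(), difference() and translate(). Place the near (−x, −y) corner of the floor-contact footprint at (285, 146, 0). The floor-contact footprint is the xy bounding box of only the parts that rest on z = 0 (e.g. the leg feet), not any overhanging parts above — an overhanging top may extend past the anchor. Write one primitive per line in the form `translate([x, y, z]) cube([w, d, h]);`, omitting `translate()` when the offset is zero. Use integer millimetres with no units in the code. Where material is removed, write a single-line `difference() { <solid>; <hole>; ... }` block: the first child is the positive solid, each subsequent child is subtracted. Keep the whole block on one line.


difference() { translate([285, 146, 0]) cube([4773, 236, 2639]); translate([1161, 146, 986]) cube([849, 236, 683]); }


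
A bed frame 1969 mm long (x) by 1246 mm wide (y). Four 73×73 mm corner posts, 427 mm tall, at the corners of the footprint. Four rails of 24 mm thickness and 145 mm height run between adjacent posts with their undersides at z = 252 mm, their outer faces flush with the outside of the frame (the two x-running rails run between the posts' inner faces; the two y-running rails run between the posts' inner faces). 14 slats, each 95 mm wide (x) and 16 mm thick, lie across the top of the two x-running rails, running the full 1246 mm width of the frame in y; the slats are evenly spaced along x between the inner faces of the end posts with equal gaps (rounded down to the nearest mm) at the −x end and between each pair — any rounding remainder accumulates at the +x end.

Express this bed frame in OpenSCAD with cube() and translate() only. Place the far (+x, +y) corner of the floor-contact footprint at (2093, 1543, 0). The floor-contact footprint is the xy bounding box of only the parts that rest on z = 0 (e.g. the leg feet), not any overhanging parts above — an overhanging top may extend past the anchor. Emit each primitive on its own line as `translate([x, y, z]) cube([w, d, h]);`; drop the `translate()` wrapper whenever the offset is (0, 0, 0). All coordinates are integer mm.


translate([124, 297, 0]) cube([73, 73, 427]);
translate([124, 1470, 0]) cube([73, 73, 427]);
translate([2020, 297, 0]) cube([73, 73, 427]);
translate([2020, 1470, 0]) cube([73, 73, 427]);
translate([197, 297, 252]) cube([1823, 24, 145]);
translate([197, 1519, 252]) cube([1823, 24, 145]);
translate([124, 370, 252]) cube([24, 1100, 145]);
translate([2069, 370, 252]) cube([24, 1100, 145]);
translate([229, 297, 397]) cube([95, 1246, 16]);
translate([356, 297, 397]) cube([95, 1246, 16]);
translate([483, 297, 397]) cube([95, 1246, 16]);
translate([610, 297, 397]) cube([95, 1246, 16]);
translate([737, 297, 397]) cube([95, 1246, 16]);
translate([864, 297, 397]) cube([95, 1246, 16]);
translate([991, 297, 397]) cube([95, 1246, 16]);
translate([1118, 297, 397]) cube([95, 1246, 16]);
translate([1245, 297, 397]) cube([95, 1246, 16]);
translate([1372, 297, 397]) cube([95, 1246, 16]);
translate([1499, 297, 397]) cube([95, 1246, 16]);
translate([1626, 297, 397]) cube([95, 1246, 16]);
translate([1753, 297, 397]) cube([95, 1246, 16]);
translate([1880, 297, 397]) cube([95, 1246, 16]);


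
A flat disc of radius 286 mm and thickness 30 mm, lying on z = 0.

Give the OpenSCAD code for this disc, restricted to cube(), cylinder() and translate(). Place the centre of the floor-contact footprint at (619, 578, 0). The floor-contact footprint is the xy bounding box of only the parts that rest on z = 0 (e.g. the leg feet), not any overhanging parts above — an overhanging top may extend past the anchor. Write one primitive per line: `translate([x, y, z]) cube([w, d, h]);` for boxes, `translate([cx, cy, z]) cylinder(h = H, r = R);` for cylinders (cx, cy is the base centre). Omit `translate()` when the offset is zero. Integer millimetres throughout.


translate([619, 578, 0]) cylinder(h = 30, r = 286);


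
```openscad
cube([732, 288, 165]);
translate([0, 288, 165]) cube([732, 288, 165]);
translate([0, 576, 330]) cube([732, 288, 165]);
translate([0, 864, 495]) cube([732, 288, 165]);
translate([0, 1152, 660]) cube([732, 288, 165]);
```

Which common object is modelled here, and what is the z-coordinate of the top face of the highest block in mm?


A staircase. The total rise is 825 mm.

5 identical blocks, each offset up and back from the previous — a staircase. Each step is 165 mm tall and there are 5 of them, so the total rise is 5 × 165 = 825 mm.


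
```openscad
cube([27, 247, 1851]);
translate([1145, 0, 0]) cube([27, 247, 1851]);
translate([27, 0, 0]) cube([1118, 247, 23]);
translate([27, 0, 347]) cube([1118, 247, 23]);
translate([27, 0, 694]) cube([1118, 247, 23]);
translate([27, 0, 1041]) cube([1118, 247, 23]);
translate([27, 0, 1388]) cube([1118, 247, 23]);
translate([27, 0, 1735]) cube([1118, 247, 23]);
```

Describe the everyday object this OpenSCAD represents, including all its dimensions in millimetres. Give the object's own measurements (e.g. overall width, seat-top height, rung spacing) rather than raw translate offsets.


An open bookshelf. Two side panels, each 27 mm thick, 247 mm deep and 1851 mm tall, stand 1172 mm apart (outside-to-outside). Between them sit 6 shelves, each 23 mm thick and 247 mm deep, spanning the full gap between the sides. The bottom shelf rests on the floor (its underside at z = 0) and the clear gap between one shelf's top and the next shelf's underside is 324 mm.


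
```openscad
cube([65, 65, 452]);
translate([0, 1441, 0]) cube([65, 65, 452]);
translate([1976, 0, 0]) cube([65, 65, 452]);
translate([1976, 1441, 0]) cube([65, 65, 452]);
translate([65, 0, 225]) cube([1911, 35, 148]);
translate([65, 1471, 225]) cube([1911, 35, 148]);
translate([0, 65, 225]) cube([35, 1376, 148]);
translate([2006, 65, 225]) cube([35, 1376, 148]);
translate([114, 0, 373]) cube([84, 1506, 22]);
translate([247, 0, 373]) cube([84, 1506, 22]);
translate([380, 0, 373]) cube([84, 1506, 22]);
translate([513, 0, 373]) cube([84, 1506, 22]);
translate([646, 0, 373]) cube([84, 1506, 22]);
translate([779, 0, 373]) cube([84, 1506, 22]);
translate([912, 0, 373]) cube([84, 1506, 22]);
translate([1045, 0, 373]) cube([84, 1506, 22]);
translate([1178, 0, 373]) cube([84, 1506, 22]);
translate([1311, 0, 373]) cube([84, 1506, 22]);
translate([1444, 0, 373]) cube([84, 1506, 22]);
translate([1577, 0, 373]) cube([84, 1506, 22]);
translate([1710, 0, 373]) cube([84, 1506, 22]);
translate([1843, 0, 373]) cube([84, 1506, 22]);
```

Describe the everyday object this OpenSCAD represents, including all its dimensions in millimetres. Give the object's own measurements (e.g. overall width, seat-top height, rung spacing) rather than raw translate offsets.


A bed frame 2041 mm long (x) by 1506 mm wide (y). Four 65×65 mm corner posts, 452 mm tall, at the corners of the footprint. Four rails of 35 mm thickness and 148 mm height run between adjacent posts with their undersides at z = 225 mm, their outer faces flush with the outside of the frame (the two x-running rails run between the posts' inner faces; the two y-running rails run between the posts' inner faces). 14 slats, each 84 mm wide (x) and 22 mm thick, lie across the top of the two x-running rails, running the full 1506 mm width of the frame in y; along x they sit between the end posts with a 49 mm gap after the −x posts and between neighbouring slats and before the +x posts.


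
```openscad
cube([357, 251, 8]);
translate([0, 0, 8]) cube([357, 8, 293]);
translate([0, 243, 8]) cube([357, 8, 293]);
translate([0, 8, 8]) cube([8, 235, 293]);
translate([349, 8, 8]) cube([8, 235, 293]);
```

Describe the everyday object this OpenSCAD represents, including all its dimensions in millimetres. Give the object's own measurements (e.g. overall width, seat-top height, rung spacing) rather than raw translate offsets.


An open-topped rectangular box: outside dimensions 357×251×301 mm, with a uniform wall and base thickness of 8 mm. The base is a full 357×251 slab on the floor; four walls sit on top of the base. The front and back walls (the −y and +y sides) span the full width; the two side walls fit between them.
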